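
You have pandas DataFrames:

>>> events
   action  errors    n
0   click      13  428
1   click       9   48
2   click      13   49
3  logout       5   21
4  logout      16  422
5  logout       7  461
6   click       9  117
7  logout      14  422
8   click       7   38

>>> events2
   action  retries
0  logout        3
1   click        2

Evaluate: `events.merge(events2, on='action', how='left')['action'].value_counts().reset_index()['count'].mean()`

4.5

merge on 'action' (how='left') → 9 rows:
   action  errors    n  retries
0   click      13  428        2
1   click       9   48        2
2   click      13   49        2
3  logout       5   21        3
4  logout      16  422        3
5  logout       7  461        3
6   click       9  117        2
7  logout      14  422        3
8   click       7   38        2
value_counts of action:
action
click     5
logout    4
Name: count, dtype: int64
reset_index():
   action  count
0   click      5
1  logout      4
Reading off the mean of column 'count', we get 4.5.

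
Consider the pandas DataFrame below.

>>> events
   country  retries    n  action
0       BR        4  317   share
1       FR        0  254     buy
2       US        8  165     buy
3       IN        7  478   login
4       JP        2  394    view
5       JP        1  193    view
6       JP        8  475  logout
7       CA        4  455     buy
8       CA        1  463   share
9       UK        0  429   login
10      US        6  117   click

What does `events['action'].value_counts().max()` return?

value_counts of action:
action
buy       3
share     2
login     2
view      2
logout    1
click     1
Name: count, dtype: int64
max of the resulting series → 3

3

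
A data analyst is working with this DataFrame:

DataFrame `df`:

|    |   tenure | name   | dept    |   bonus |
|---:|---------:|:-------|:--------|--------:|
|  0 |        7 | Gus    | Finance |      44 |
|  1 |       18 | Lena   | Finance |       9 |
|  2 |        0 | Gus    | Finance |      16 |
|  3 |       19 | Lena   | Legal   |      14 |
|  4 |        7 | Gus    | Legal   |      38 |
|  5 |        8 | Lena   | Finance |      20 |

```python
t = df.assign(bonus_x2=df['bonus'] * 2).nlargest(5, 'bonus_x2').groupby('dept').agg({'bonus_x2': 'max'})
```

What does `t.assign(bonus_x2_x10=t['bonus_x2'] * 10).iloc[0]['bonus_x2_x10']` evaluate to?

add column bonus_x2 = df['bonus'] * 2:
   tenure  name     dept  bonus  bonus_x2
0       7   Gus  Finance     44        88
1      18  Lena  Finance      9        18
2       0   Gus  Finance     16        32
3      19  Lena    Legal     14        28
4       7   Gus    Legal     38        76
5       8  Lena  Finance     20        40
take 5 rows with largest bonus_x2:
   tenure  name     dept  bonus  bonus_x2
0       7   Gus  Finance     44        88
4       7   Gus    Legal     38        76
5       8  Lena  Finance     20        40
2       0   Gus  Finance     16        32
3      19  Lena    Legal     14        28
group by dept, max of bonus_x2:
         bonus_x2
dept             
Finance        88
Legal          76
add column bonus_x2_x10 = t['bonus_x2'] * 10:
         bonus_x2  bonus_x2_x10
dept                           
Finance        88           880
Legal          76           760
So iloc[0]['bonus_x2_x10'] = 880.

880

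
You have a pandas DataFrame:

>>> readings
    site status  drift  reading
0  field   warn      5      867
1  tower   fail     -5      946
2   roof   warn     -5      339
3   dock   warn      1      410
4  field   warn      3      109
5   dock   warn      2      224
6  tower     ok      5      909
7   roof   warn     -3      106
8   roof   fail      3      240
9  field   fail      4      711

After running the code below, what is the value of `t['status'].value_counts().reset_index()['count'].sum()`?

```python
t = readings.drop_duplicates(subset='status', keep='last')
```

drop duplicate status (keep=last):
    site status  drift  reading
6  tower     ok      5      909
7   roof   warn     -3      106
9  field   fail      4      711
value_counts of status:
status
ok      1
warn    1
fail    1
Name: count, dtype: int64
reset_index():
  status  count
0     ok      1
1   warn      1
2   fail      1
Taking the sum of column 'count' gives 3.

3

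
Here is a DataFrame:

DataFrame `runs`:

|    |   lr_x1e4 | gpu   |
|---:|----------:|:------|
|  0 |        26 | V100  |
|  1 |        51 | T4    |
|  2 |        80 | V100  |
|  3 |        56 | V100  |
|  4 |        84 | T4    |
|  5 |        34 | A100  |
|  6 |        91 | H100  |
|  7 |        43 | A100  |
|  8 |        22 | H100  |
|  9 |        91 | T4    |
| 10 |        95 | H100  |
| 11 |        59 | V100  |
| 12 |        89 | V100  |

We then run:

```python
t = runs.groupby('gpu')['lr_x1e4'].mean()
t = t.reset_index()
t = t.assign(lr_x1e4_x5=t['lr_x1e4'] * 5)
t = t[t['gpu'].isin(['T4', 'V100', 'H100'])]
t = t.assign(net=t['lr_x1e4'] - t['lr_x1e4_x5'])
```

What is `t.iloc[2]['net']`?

group by gpu, mean of lr_x1e4:
gpu
A100    38.500000
H100    69.333333
T4      75.333333
V100    62.000000
Name: lr_x1e4, dtype: float64
reset_index():
    gpu    lr_x1e4
0  A100  38.500000
1  H100  69.333333
2    T4  75.333333
3  V100  62.000000
add column lr_x1e4_x5 = t['lr_x1e4'] * 5:
    gpu    lr_x1e4  lr_x1e4_x5
0  A100  38.500000  192.500000
1  H100  69.333333  346.666667
2    T4  75.333333  376.666667
3  V100  62.000000  310.000000
filter rows where gpu in ['T4', 'V100', 'H100']:
    gpu    lr_x1e4  lr_x1e4_x5
1  H100  69.333333  346.666667
2    T4  75.333333  376.666667
3  V100  62.000000  310.000000
add column net = t['lr_x1e4'] - t['lr_x1e4_x5']:
    gpu    lr_x1e4  lr_x1e4_x5         net
1  H100  69.333333  346.666667 -277.333333
2    T4  75.333333  376.666667 -301.333333
3  V100  62.000000  310.000000 -248.000000
The value at position 2, column 'net' is -248.0.

-248.0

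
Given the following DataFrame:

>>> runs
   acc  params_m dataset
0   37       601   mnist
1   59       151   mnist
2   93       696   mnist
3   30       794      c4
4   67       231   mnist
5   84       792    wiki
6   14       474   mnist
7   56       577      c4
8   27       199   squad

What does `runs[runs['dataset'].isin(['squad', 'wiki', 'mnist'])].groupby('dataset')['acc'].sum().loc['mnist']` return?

filter rows where dataset in ['squad', 'wiki', 'mnist']:
   acc  params_m dataset
0   37       601   mnist
1   59       151   mnist
2   93       696   mnist
4   67       231   mnist
5   84       792    wiki
6   14       474   mnist
8   27       199   squad
group by dataset, sum of acc:
dataset
mnist    270
squad     27
wiki      84
Name: acc, dtype: int64
Hence 270.

270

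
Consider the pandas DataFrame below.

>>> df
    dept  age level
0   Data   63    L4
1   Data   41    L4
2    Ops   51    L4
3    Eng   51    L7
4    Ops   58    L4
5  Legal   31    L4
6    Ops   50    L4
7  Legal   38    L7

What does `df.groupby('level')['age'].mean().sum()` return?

93.5

group by level, mean of age:
level
L4    49.0
L7    44.5
Name: age, dtype: float64
So sum() = 93.5.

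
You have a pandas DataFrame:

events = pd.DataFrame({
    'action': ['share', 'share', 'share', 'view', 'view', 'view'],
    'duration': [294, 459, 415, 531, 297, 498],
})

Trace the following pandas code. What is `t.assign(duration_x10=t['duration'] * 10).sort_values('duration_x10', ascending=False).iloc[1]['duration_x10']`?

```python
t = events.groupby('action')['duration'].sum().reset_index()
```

group by action, sum of duration:
action
share    1168
view     1326
Name: duration, dtype: int64
reset_index():
  action  duration
0  share      1168
1   view      1326
add column duration_x10 = t['duration'] * 10:
  action  duration  duration_x10
0  share      1168         11680
1   view      1326         13260
sort by duration_x10 descending:
  action  duration  duration_x10
1   view      1326         13260
0  share      1168         11680
The value at position 1, column 'duration_x10' is 11680.

11680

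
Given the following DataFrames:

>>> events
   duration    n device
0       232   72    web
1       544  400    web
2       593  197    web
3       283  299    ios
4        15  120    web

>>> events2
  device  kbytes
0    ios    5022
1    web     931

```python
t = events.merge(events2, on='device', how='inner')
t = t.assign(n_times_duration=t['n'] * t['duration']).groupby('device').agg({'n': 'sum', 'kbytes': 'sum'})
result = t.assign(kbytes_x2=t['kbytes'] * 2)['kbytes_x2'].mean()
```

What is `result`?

merge on 'device' (how='inner') → 5 rows:
   duration    n device  kbytes
0       232   72    web     931
1       544  400    web     931
2       593  197    web     931
3       283  299    ios    5022
4        15  120    web     931
add column n_times_duration = t['n'] * t['duration']:
   duration    n device  kbytes  n_times_duration
0       232   72    web     931             16704
1       544  400    web     931            217600
2       593  197    web     931            116821
3       283  299    ios    5022             84617
4        15  120    web     931              1800
group by device: sum(n), sum(kbytes):
          n  kbytes
device             
ios     299    5022
web     789    3724
add column kbytes_x2 = t['kbytes'] * 2:
          n  kbytes  kbytes_x2
device                        
ios     299    5022      10044
web     789    3724       7448
Finally, mean of column 'kbytes_x2' = 8746.0.

8746.0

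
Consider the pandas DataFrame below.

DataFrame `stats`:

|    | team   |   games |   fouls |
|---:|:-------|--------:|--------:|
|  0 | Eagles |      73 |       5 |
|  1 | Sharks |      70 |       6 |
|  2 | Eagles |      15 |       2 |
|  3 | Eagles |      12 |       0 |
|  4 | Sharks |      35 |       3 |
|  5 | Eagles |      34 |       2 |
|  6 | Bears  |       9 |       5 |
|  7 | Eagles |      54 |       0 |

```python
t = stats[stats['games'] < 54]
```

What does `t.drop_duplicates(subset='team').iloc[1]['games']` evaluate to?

filter rows where games < 54:
     team  games  fouls
2  Eagles     15      2
3  Eagles     12      0
4  Sharks     35      3
5  Eagles     34      2
6   Bears      9      5
drop duplicate team (keep=first):
     team  games  fouls
2  Eagles     15      2
4  Sharks     35      3
6   Bears      9      5

35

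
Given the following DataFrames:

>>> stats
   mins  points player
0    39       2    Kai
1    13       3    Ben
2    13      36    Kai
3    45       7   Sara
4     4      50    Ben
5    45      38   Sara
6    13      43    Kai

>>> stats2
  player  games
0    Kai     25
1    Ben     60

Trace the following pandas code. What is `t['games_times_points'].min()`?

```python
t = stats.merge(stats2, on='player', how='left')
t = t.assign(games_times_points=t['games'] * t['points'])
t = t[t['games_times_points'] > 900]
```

1075.0

merge on 'player' (how='left') → 7 rows:
   mins  points player  games
0    39       2    Kai   25.0
1    13       3    Ben   60.0
2    13      36    Kai   25.0
3    45       7   Sara    NaN
4     4      50    Ben   60.0
5    45      38   Sara    NaN
6    13      43    Kai   25.0
add column games_times_points = t['games'] * t['points']:
   mins  points player  games  games_times_points
0    39       2    Kai   25.0                50.0
1    13       3    Ben   60.0               180.0
2    13      36    Kai   25.0               900.0
3    45       7   Sara    NaN                 NaN
4     4      50    Ben   60.0              3000.0
5    45      38   Sara    NaN                 NaN
6    13      43    Kai   25.0              1075.0
filter rows where games_times_points > 900:
   mins  points player  games  games_times_points
4     4      50    Ben   60.0              3000.0
6    13      43    Kai   25.0              1075.0
Hence 1075.0.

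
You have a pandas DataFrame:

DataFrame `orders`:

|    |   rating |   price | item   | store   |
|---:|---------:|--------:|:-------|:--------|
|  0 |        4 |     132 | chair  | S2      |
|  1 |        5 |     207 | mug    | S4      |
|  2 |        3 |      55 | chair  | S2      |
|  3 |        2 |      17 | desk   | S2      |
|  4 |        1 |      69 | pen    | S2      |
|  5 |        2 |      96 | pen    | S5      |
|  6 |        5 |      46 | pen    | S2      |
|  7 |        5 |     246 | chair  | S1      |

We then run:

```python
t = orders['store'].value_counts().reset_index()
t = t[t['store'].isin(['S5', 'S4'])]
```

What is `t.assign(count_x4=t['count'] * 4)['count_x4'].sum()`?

8

value_counts of store:
store
S2    5
S4    1
S5    1
S1    1
Name: count, dtype: int64
reset_index():
  store  count
0    S2      5
1    S4      1
2    S5      1
3    S1      1
filter rows where store in ['S5', 'S4']:
  store  count
1    S4      1
2    S5      1
add column count_x4 = t['count'] * 4:
  store  count  count_x4
1    S4      1         4
2    S5      1         4
Finally, sum of column 'count_x4' = 8.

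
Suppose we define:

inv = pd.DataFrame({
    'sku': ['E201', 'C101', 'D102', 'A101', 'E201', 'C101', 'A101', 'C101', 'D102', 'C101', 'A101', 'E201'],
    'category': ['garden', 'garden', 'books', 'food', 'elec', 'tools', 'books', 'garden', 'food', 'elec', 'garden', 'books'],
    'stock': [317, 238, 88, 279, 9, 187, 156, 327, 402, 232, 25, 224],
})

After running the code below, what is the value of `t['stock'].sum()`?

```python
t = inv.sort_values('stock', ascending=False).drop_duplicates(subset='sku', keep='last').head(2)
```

sort by stock descending:
     sku category  stock
8   D102     food    402
7   C101   garden    327
0   E201   garden    317
3   A101     food    279
1   C101   garden    238
9   C101     elec    232
11  E201    books    224
5   C101    tools    187
6   A101    books    156
2   D102    books     88
10  A101   garden     25
4   E201     elec      9
drop duplicate sku (keep=last):
     sku category  stock
5   C101    tools    187
2   D102    books     88
10  A101   garden     25
4   E201     elec      9
take first 2 rows:
    sku category  stock
5  C101    tools    187
2  D102    books     88
The sum of column 'stock' is 275.

275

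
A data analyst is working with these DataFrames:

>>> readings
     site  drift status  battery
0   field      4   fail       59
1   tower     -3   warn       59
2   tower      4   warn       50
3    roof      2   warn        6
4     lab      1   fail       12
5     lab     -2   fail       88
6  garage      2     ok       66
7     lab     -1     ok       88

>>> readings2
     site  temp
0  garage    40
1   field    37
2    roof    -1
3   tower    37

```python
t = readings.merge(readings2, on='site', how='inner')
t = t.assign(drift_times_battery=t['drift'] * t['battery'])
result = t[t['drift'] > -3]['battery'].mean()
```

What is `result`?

45.25

merge on 'site' (how='inner') → 5 rows:
     site  drift status  battery  temp
0   field      4   fail       59    37
1   tower     -3   warn       59    37
2   tower      4   warn       50    37
3    roof      2   warn        6    -1
4  garage      2     ok       66    40
add column drift_times_battery = t['drift'] * t['battery']:
     site  drift status  battery  temp  drift_times_battery
0   field      4   fail       59    37                  236
1   tower     -3   warn       59    37                 -177
2   tower      4   warn       50    37                  200
3    roof      2   warn        6    -1                   12
4  garage      2     ok       66    40                  132
filter rows where drift > -3:
     site  drift status  battery  temp  drift_times_battery
0   field      4   fail       59    37                  236
2   tower      4   warn       50    37                  200
3    roof      2   warn        6    -1                   12
4  garage      2     ok       66    40                  132
Then the mean of column 'battery': 45.25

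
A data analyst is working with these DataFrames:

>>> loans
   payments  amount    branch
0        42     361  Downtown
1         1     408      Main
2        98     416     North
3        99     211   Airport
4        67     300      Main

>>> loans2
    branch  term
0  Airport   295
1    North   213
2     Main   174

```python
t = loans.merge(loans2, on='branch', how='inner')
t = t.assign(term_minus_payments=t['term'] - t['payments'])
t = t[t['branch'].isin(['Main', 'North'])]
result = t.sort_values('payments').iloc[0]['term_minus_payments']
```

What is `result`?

merge on 'branch' (how='inner') → 4 rows:
   payments  amount   branch  term
0         1     408     Main   174
1        98     416    North   213
2        99     211  Airport   295
3        67     300     Main   174
add column term_minus_payments = t['term'] - t['payments']:
   payments  amount   branch  term  term_minus_payments
0         1     408     Main   174                  173
1        98     416    North   213                  115
2        99     211  Airport   295                  196
3        67     300     Main   174                  107
filter rows where branch in ['Main', 'North']:
   payments  amount branch  term  term_minus_payments
0         1     408   Main   174                  173
1        98     416  North   213                  115
3        67     300   Main   174                  107
sort by payments:
   payments  amount branch  term  term_minus_payments
0         1     408   Main   174                  173
3        67     300   Main   174                  107
1        98     416  North   213                  115
Reading off the value at position 0, column 'term_minus_payments', we get 173.

173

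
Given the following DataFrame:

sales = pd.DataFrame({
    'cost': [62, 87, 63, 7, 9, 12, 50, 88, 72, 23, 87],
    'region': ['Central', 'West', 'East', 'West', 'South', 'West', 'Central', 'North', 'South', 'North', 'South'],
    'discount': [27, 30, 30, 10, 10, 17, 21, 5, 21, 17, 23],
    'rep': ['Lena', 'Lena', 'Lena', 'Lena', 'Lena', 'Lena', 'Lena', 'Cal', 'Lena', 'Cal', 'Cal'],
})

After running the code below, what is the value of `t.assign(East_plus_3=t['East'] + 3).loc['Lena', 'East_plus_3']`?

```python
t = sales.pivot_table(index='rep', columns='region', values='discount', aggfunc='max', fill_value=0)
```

pivot: rows=rep, cols=region, max(discount):
region  Central  East  North  South  West
rep                                      
Cal           0     0     17     23     0
Lena         27    30      0     21    30
add column East_plus_3 = t['East'] + 3:
region  Central  East  North  South  West  East_plus_3
rep                                                   
Cal           0     0     17     23     0            3
Lena         27    30      0     21    30           33
value at row 'Lena', column 'East_plus_3' → 33

33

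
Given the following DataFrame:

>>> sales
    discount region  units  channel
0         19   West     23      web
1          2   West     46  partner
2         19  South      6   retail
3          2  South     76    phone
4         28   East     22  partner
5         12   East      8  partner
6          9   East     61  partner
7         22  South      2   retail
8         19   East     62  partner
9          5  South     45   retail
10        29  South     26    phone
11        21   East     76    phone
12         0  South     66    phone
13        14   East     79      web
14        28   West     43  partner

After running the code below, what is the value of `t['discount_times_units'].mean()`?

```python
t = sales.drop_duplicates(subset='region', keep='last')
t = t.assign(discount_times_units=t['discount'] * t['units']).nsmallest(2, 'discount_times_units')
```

553.0

drop duplicate region (keep=last):
    discount region  units  channel
12         0  South     66    phone
13        14   East     79      web
14        28   West     43  partner
add column discount_times_units = t['discount'] * t['units']:
    discount region  units  channel  discount_times_units
12         0  South     66    phone                     0
13        14   East     79      web                  1106
14        28   West     43  partner                  1204
take 2 rows with smallest discount_times_units:
    discount region  units channel  discount_times_units
12         0  South     66   phone                     0
13        14   East     79     web                  1106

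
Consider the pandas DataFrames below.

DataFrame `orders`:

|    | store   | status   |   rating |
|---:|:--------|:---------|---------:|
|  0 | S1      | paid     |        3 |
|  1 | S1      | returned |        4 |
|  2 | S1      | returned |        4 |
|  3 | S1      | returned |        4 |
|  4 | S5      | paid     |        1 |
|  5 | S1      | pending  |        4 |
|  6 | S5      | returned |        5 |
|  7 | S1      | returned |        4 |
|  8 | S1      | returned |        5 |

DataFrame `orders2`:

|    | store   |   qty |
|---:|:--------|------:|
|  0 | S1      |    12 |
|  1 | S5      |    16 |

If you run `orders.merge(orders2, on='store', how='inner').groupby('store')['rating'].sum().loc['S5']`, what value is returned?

merge on 'store' (how='inner') → 9 rows:
  store    status  rating  qty
0    S1      paid       3   12
1    S1  returned       4   12
2    S1  returned       4   12
3    S1  returned       4   12
4    S5      paid       1   16
5    S1   pending       4   12
6    S5  returned       5   16
7    S1  returned       4   12
8    S1  returned       5   12
group by store, sum of rating:
store
S1    28
S5     6
Name: rating, dtype: int64
Finally, value at index 'S5' = 6.

6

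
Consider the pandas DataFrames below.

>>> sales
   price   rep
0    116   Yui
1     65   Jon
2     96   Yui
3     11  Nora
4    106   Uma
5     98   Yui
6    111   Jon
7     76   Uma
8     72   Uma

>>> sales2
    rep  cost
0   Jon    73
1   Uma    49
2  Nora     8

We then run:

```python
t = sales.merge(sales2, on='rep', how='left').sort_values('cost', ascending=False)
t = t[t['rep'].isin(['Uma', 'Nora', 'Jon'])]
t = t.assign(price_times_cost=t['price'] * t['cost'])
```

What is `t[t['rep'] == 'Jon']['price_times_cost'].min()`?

merge on 'rep' (how='left') → 9 rows:
   price   rep  cost
0    116   Yui   NaN
1     65   Jon  73.0
2     96   Yui   NaN
3     11  Nora   8.0
4    106   Uma  49.0
5     98   Yui   NaN
6    111   Jon  73.0
7     76   Uma  49.0
8     72   Uma  49.0
sort by cost descending:
   price   rep  cost
1     65   Jon  73.0
6    111   Jon  73.0
4    106   Uma  49.0
7     76   Uma  49.0
8     72   Uma  49.0
3     11  Nora   8.0
0    116   Yui   NaN
2     96   Yui   NaN
5     98   Yui   NaN
filter rows where rep in ['Uma', 'Nora', 'Jon']:
   price   rep  cost
1     65   Jon  73.0
6    111   Jon  73.0
4    106   Uma  49.0
7     76   Uma  49.0
8     72   Uma  49.0
3     11  Nora   8.0
add column price_times_cost = t['price'] * t['cost']:
   price   rep  cost  price_times_cost
1     65   Jon  73.0            4745.0
6    111   Jon  73.0            8103.0
4    106   Uma  49.0            5194.0
7     76   Uma  49.0            3724.0
8     72   Uma  49.0            3528.0
3     11  Nora   8.0              88.0
filter rows where rep == 'Jon':
   price  rep  cost  price_times_cost
1     65  Jon  73.0            4745.0
6    111  Jon  73.0            8103.0
Finally, min of column 'price_times_cost' = 4745.0.

4745.0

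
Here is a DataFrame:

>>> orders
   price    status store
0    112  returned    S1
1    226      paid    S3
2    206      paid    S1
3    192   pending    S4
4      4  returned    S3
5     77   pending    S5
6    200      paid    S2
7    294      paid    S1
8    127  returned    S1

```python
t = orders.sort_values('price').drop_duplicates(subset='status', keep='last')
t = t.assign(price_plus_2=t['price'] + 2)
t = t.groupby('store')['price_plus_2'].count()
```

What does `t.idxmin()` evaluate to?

sort by price:
   price    status store
4      4  returned    S3
5     77   pending    S5
0    112  returned    S1
8    127  returned    S1
3    192   pending    S4
6    200      paid    S2
2    206      paid    S1
1    226      paid    S3
7    294      paid    S1
drop duplicate status (keep=last):
   price    status store
8    127  returned    S1
3    192   pending    S4
7    294      paid    S1
add column price_plus_2 = t['price'] + 2:
   price    status store  price_plus_2
8    127  returned    S1           129
3    192   pending    S4           194
7    294      paid    S1           296
group by store, count of price_plus_2:
store
S1    2
S4    1
Name: price_plus_2, dtype: int64
Hence S4.

S4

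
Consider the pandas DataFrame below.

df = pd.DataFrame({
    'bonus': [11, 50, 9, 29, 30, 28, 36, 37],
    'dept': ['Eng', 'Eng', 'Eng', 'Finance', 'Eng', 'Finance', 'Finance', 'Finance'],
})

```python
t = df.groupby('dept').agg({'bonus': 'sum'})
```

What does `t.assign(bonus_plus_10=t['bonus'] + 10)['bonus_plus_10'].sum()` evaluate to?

250

group by dept, sum of bonus:
         bonus
dept          
Eng        100
Finance    130
add column bonus_plus_10 = t['bonus'] + 10:
         bonus  bonus_plus_10
dept                         
Eng        100            110
Finance    130            140
sum of column 'bonus_plus_10' → 250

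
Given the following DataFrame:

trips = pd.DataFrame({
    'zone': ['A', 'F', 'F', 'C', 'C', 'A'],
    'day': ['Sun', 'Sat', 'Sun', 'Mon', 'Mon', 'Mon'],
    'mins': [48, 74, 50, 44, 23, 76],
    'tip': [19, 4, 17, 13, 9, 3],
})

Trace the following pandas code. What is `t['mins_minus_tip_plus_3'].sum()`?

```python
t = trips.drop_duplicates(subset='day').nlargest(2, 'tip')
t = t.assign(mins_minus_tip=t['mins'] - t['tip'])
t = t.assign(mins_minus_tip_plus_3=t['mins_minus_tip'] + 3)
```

drop duplicate day (keep=first):
  zone  day  mins  tip
0    A  Sun    48   19
1    F  Sat    74    4
3    C  Mon    44   13
take 2 rows with largest tip:
  zone  day  mins  tip
0    A  Sun    48   19
3    C  Mon    44   13
add column mins_minus_tip = t['mins'] - t['tip']:
  zone  day  mins  tip  mins_minus_tip
0    A  Sun    48   19              29
3    C  Mon    44   13              31
add column mins_minus_tip_plus_3 = t['mins_minus_tip'] + 3:
  zone  day  mins  tip  mins_minus_tip  mins_minus_tip_plus_3
0    A  Sun    48   19              29                     32
3    C  Mon    44   13              31                     34

66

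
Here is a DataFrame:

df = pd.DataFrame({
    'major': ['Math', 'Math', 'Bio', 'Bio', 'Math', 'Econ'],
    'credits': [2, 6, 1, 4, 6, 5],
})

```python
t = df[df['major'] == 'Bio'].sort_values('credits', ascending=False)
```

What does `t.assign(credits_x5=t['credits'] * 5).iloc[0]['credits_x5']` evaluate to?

filter rows where major == 'Bio':
  major  credits
2   Bio        1
3   Bio        4
sort by credits descending:
  major  credits
3   Bio        4
2   Bio        1
add column credits_x5 = t['credits'] * 5:
  major  credits  credits_x5
3   Bio        4          20
2   Bio        1           5
The value at position 0, column 'credits_x5' is 20.

20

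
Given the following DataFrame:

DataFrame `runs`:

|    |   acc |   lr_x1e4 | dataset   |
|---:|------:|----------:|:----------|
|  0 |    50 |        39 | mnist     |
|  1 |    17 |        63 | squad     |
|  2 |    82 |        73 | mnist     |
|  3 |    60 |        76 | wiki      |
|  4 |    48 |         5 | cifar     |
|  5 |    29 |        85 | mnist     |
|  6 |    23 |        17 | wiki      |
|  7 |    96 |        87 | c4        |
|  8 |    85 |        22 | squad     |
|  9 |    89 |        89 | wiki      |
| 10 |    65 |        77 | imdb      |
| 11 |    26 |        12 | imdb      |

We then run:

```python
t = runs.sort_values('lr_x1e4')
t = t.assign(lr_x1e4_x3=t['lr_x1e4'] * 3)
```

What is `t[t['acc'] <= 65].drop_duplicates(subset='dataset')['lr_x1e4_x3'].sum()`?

sort by lr_x1e4:
    acc  lr_x1e4 dataset
4    48        5   cifar
11   26       12    imdb
6    23       17    wiki
8    85       22   squad
0    50       39   mnist
1    17       63   squad
2    82       73   mnist
3    60       76    wiki
10   65       77    imdb
5    29       85   mnist
7    96       87      c4
9    89       89    wiki
add column lr_x1e4_x3 = t['lr_x1e4'] * 3:
    acc  lr_x1e4 dataset  lr_x1e4_x3
4    48        5   cifar          15
11   26       12    imdb          36
6    23       17    wiki          51
8    85       22   squad          66
0    50       39   mnist         117
1    17       63   squad         189
2    82       73   mnist         219
3    60       76    wiki         228
10   65       77    imdb         231
5    29       85   mnist         255
7    96       87      c4         261
9    89       89    wiki         267
filter rows where acc <= 65:
    acc  lr_x1e4 dataset  lr_x1e4_x3
4    48        5   cifar          15
11   26       12    imdb          36
6    23       17    wiki          51
0    50       39   mnist         117
1    17       63   squad         189
3    60       76    wiki         228
10   65       77    imdb         231
5    29       85   mnist         255
drop duplicate dataset (keep=first):
    acc  lr_x1e4 dataset  lr_x1e4_x3
4    48        5   cifar          15
11   26       12    imdb          36
6    23       17    wiki          51
0    50       39   mnist         117
1    17       63   squad         189

408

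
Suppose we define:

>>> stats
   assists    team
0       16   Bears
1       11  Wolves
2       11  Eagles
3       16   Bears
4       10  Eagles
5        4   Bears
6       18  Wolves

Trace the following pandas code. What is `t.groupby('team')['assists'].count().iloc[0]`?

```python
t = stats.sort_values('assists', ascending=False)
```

3

sort by assists descending:
   assists    team
6       18  Wolves
0       16   Bears
3       16   Bears
1       11  Wolves
2       11  Eagles
4       10  Eagles
5        4   Bears
group by team, count of assists:
team
Bears     3
Eagles    2
Wolves    2
Name: assists, dtype: int64
Reading off the value at position 0, we get 3.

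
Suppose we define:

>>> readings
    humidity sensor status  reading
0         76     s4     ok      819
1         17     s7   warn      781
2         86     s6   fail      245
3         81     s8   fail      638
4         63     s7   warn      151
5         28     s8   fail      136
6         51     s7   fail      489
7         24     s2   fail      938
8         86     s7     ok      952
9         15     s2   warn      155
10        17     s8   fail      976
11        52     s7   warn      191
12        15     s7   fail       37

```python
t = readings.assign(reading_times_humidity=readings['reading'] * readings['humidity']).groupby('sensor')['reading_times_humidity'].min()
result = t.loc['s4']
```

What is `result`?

62244

add column reading_times_humidity = readings['reading'] * readings['humidity']:
    humidity sensor status  reading  reading_times_humidity
0         76     s4     ok      819                   62244
1         17     s7   warn      781                   13277
2         86     s6   fail      245                   21070
3         81     s8   fail      638                   51678
4         63     s7   warn      151                    9513
5         28     s8   fail      136                    3808
6         51     s7   fail      489                   24939
7         24     s2   fail      938                   22512
8         86     s7     ok      952                   81872
9         15     s2   warn      155                    2325
10        17     s8   fail      976                   16592
11        52     s7   warn      191                    9932
12        15     s7   fail       37                     555
group by sensor, min of reading_times_humidity:
sensor
s2     2325
s4    62244
s6    21070
s7      555
s8     3808
Name: reading_times_humidity, dtype: int64
So loc['s4'] = 62244.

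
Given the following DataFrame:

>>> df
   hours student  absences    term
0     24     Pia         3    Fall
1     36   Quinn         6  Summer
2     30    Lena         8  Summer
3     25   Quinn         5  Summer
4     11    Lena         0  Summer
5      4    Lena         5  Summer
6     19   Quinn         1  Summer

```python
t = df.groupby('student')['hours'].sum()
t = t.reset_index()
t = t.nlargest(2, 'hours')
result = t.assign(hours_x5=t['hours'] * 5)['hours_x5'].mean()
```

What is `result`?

312.5

group by student, sum of hours:
student
Lena     45
Pia      24
Quinn    80
Name: hours, dtype: int64
reset_index():
  student  hours
0    Lena     45
1     Pia     24
2   Quinn     80
take 2 rows with largest hours:
  student  hours
2   Quinn     80
0    Lena     45
add column hours_x5 = t['hours'] * 5:
  student  hours  hours_x5
2   Quinn     80       400
0    Lena     45       225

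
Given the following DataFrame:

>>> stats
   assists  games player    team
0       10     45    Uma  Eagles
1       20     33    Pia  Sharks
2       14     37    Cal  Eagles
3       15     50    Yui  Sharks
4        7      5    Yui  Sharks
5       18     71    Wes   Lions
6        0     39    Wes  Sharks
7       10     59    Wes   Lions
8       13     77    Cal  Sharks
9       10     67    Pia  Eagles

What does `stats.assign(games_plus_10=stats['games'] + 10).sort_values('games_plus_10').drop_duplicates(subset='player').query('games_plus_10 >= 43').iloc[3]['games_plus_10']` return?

add column games_plus_10 = stats['games'] + 10:
   assists  games player    team  games_plus_10
0       10     45    Uma  Eagles             55
1       20     33    Pia  Sharks             43
2       14     37    Cal  Eagles             47
3       15     50    Yui  Sharks             60
4        7      5    Yui  Sharks             15
5       18     71    Wes   Lions             81
6        0     39    Wes  Sharks             49
7       10     59    Wes   Lions             69
8       13     77    Cal  Sharks             87
9       10     67    Pia  Eagles             77
sort by games_plus_10:
   assists  games player    team  games_plus_10
4        7      5    Yui  Sharks             15
1       20     33    Pia  Sharks             43
2       14     37    Cal  Eagles             47
6        0     39    Wes  Sharks             49
0       10     45    Uma  Eagles             55
3       15     50    Yui  Sharks             60
7       10     59    Wes   Lions             69
9       10     67    Pia  Eagles             77
5       18     71    Wes   Lions             81
8       13     77    Cal  Sharks             87
drop duplicate player (keep=first):
   assists  games player    team  games_plus_10
4        7      5    Yui  Sharks             15
1       20     33    Pia  Sharks             43
2       14     37    Cal  Eagles             47
6        0     39    Wes  Sharks             49
0       10     45    Uma  Eagles             55
filter rows where games_plus_10 >= 43:
   assists  games player    team  games_plus_10
1       20     33    Pia  Sharks             43
2       14     37    Cal  Eagles             47
6        0     39    Wes  Sharks             49
0       10     45    Uma  Eagles             55
So iloc[3]['games_plus_10'] = 55.

55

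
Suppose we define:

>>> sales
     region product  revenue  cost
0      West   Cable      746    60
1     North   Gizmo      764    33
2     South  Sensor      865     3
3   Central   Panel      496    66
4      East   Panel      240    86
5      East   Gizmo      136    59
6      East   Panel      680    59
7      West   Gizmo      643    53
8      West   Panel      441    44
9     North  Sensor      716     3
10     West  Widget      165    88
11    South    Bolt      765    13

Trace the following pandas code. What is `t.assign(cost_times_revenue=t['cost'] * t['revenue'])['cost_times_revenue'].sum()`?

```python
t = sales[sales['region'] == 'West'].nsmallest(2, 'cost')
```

53483

filter rows where region == 'West':
   region product  revenue  cost
0    West   Cable      746    60
7    West   Gizmo      643    53
8    West   Panel      441    44
10   West  Widget      165    88
take 2 rows with smallest cost:
  region product  revenue  cost
8   West   Panel      441    44
7   West   Gizmo      643    53
add column cost_times_revenue = t['cost'] * t['revenue']:
  region product  revenue  cost  cost_times_revenue
8   West   Panel      441    44               19404
7   West   Gizmo      643    53               34079
Then the sum of column 'cost_times_revenue': 53483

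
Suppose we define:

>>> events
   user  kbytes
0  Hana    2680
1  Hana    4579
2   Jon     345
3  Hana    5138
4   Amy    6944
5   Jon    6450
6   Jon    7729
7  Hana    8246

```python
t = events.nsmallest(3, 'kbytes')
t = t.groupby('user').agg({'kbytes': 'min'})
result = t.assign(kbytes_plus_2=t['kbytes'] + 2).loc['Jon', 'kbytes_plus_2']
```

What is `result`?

347

take 3 rows with smallest kbytes:
   user  kbytes
2   Jon     345
0  Hana    2680
1  Hana    4579
group by user, min of kbytes:
      kbytes
user        
Hana    2680
Jon      345
add column kbytes_plus_2 = t['kbytes'] + 2:
      kbytes  kbytes_plus_2
user                       
Hana    2680           2682
Jon      345            347
The value at row 'Jon', column 'kbytes_plus_2' is 347.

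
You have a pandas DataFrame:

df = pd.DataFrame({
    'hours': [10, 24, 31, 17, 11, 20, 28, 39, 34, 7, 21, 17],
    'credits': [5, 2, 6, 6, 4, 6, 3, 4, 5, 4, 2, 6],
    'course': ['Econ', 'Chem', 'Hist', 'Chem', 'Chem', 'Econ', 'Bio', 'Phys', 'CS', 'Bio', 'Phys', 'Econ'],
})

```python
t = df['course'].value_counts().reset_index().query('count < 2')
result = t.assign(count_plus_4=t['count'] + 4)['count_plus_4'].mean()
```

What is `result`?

value_counts of course:
course
Econ    3
Chem    3
Bio     2
Phys    2
Hist    1
CS      1
Name: count, dtype: int64
reset_index():
  course  count
0   Econ      3
1   Chem      3
2    Bio      2
3   Phys      2
4   Hist      1
5     CS      1
filter rows where count < 2:
  course  count
4   Hist      1
5     CS      1
add column count_plus_4 = t['count'] + 4:
  course  count  count_plus_4
4   Hist      1             5
5     CS      1             5
mean of column 'count_plus_4' → 5.0

5.0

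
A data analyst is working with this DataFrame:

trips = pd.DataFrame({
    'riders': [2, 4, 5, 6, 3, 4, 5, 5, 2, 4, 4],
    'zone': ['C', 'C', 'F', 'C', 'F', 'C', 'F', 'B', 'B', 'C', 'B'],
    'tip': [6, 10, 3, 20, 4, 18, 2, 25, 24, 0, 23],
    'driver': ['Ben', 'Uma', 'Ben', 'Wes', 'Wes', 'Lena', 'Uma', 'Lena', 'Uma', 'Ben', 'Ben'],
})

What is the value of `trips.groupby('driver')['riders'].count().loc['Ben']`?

4

group by driver, count of riders:
driver
Ben     4
Lena    2
Uma     3
Wes     2
Name: riders, dtype: int64
Reading off the value at index 'Ben', we get 4.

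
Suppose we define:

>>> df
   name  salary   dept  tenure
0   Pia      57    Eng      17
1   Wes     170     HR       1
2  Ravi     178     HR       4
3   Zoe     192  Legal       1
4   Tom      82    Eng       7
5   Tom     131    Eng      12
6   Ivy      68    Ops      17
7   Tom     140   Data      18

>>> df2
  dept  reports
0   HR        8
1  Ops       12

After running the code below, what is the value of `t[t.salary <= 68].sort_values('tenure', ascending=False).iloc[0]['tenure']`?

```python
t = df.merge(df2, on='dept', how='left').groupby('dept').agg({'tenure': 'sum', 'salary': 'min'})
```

36

merge on 'dept' (how='left') → 8 rows:
   name  salary   dept  tenure  reports
0   Pia      57    Eng      17      NaN
1   Wes     170     HR       1      8.0
2  Ravi     178     HR       4      8.0
3   Zoe     192  Legal       1      NaN
4   Tom      82    Eng       7      NaN
5   Tom     131    Eng      12      NaN
6   Ivy      68    Ops      17     12.0
7   Tom     140   Data      18      NaN
group by dept: sum(tenure), min(salary):
       tenure  salary
dept                 
Data       18     140
Eng        36      57
HR          5     170
Legal       1     192
Ops        17      68
filter rows where salary <= 68:
      tenure  salary
dept                
Eng       36      57
Ops       17      68
sort by tenure descending:
      tenure  salary
dept                
Eng       36      57
Ops       17      68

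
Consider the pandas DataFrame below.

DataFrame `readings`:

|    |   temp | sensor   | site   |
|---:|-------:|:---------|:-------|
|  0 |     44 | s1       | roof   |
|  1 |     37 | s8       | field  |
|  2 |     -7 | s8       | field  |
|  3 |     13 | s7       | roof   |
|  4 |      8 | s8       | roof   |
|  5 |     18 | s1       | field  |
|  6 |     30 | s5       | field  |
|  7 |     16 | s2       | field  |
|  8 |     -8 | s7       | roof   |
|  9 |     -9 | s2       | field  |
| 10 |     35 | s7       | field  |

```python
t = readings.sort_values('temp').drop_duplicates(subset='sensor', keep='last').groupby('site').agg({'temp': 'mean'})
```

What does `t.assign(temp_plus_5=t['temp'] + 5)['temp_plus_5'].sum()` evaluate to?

83.5

sort by temp:
    temp sensor   site
9     -9     s2  field
8     -8     s7   roof
2     -7     s8  field
4      8     s8   roof
3     13     s7   roof
7     16     s2  field
5     18     s1  field
6     30     s5  field
10    35     s7  field
1     37     s8  field
0     44     s1   roof
drop duplicate sensor (keep=last):
    temp sensor   site
7     16     s2  field
6     30     s5  field
10    35     s7  field
1     37     s8  field
0     44     s1   roof
group by site, mean of temp:
       temp
site       
field  29.5
roof   44.0
add column temp_plus_5 = t['temp'] + 5:
       temp  temp_plus_5
site                    
field  29.5         34.5
roof   44.0         49.0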